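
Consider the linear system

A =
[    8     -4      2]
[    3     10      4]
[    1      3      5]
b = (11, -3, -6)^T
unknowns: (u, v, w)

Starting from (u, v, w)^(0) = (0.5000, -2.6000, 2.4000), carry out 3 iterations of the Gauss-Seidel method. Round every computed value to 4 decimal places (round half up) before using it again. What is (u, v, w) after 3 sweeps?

Iteration 1:
  u = (11 - (-4)·-2.6000 - (2)·2.4000) / (8) = -0.5250
  v = (-3 - (3)·-0.5250 - (4)·2.4000) / (10) = -1.1025
  w = (-6 - (1)·-0.5250 - (3)·-1.1025) / (5) = -0.4335
Iteration 2:
  u = (11 - (-4)·-1.1025 - (2)·-0.4335) / (8) = 0.9321
  v = (-3 - (3)·0.9321 - (4)·-0.4335) / (10) = -0.4062
  w = (-6 - (1)·0.9321 - (3)·-0.4062) / (5) = -1.1427
Iteration 3:
  u = (11 - (-4)·-0.4062 - (2)·-1.1427) / (8) = 1.4576
  v = (-3 - (3)·1.4576 - (4)·-1.1427) / (10) = -0.2802
  w = (-6 - (1)·1.4576 - (3)·-0.2802) / (5) = -1.3234

(1.4576, -0.2802, -1.3234)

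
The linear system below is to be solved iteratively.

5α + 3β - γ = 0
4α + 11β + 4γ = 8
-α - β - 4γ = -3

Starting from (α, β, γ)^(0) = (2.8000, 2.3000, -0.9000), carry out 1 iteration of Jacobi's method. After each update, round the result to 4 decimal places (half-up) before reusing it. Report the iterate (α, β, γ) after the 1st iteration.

(-1.5600, 0.0364, -0.5250)

Iteration 1:
  α = (0 - (3)·2.3000 - (-1)·-0.9000) / (5) = -1.5600
  β = (8 - (4)·2.8000 - (4)·-0.9000) / (11) = 0.0364
  γ = (-3 - (-1)·2.8000 - (-1)·2.3000) / (-4) = -0.5250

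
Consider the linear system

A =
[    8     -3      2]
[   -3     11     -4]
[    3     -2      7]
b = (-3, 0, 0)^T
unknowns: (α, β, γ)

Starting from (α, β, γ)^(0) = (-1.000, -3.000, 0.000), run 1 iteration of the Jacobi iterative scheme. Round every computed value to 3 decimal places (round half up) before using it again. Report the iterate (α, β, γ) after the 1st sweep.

Iteration 1:
  α = (-3 - (-3)·-3.000 - (2)·0.000) / (8) = -1.500
  β = (0 - (-3)·-1.000 - (-4)·0.000) / (11) = -0.273
  γ = (0 - (3)·-1.000 - (-2)·-3.000) / (7) = -0.429

(-1.500, -0.273, -0.429)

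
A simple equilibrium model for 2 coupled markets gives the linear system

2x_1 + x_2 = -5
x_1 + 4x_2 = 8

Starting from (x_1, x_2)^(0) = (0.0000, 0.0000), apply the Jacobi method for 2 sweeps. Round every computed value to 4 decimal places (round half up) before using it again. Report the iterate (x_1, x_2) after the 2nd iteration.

(-3.5000, 2.6250)

Iteration 1:
  x_1 = (-5 - (1)·0.0000) / (2) = -2.5000
  x_2 = (8 - (1)·0.0000) / (4) = 2.0000
Iteration 2:
  x_1 = (-5 - (1)·2.0000) / (2) = -3.5000
  x_2 = (8 - (1)·-2.5000) / (4) = 2.6250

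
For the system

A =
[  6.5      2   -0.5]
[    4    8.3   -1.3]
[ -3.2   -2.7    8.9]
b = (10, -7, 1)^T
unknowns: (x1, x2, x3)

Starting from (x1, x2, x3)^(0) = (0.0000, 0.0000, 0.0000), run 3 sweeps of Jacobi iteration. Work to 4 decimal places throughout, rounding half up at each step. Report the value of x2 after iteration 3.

Iteration 1:
  x1 = (10 - (2)·0.0000 - (-0.5)·0.0000) / (6.5) = 1.5385
  x2 = (-7 - (4)·0.0000 - (-1.3)·0.0000) / (8.3) = -0.8434
  x3 = (1 - (-3.2)·0.0000 - (-2.7)·0.0000) / (8.9) = 0.1124
Iteration 2:
  x1 = (10 - (2)·-0.8434 - (-0.5)·0.1124) / (6.5) = 1.8066
  x2 = (-7 - (4)·1.5385 - (-1.3)·0.1124) / (8.3) = -1.5672
  x3 = (1 - (-3.2)·1.5385 - (-2.7)·-0.8434) / (8.9) = 0.4097
Iteration 3:
  x1 = (10 - (2)·-1.5672 - (-0.5)·0.4097) / (6.5) = 2.0522
  x2 = (-7 - (4)·1.8066 - (-1.3)·0.4097) / (8.3) = -1.6499
  x3 = (1 - (-3.2)·1.8066 - (-2.7)·-1.5672) / (8.9) = 0.2865

-1.6499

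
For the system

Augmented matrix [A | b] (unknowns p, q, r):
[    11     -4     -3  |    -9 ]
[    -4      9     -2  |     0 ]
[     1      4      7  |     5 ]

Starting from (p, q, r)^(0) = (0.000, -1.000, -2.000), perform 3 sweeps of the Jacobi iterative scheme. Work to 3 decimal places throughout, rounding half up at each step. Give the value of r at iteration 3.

1.080

Iteration 1:
  p = (-9 - (-4)·-1.000 - (-3)·-2.000) / (11) = -1.727
  q = (0 - (-4)·0.000 - (-2)·-2.000) / (9) = -0.444
  r = (5 - (1)·0.000 - (4)·-1.000) / (7) = 1.286
Iteration 2:
  p = (-9 - (-4)·-0.444 - (-3)·1.286) / (11) = -0.629
  q = (0 - (-4)·-1.727 - (-2)·1.286) / (9) = -0.482
  r = (5 - (1)·-1.727 - (4)·-0.444) / (7) = 1.215
Iteration 3:
  p = (-9 - (-4)·-0.482 - (-3)·1.215) / (11) = -0.662
  q = (0 - (-4)·-0.629 - (-2)·1.215) / (9) = -0.010
  r = (5 - (1)·-0.629 - (4)·-0.482) / (7) = 1.080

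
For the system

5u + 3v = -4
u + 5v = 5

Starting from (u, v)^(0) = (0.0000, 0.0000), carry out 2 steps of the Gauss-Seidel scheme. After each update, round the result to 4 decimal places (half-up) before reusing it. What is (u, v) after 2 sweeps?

Iteration 1:
  u = (-4 - (3)·0.0000) / (5) = -0.8000
  v = (5 - (1)·-0.8000) / (5) = 1.1600
Iteration 2:
  u = (-4 - (3)·1.1600) / (5) = -1.4960
  v = (5 - (1)·-1.4960) / (5) = 1.2992

(-1.4960, 1.2992)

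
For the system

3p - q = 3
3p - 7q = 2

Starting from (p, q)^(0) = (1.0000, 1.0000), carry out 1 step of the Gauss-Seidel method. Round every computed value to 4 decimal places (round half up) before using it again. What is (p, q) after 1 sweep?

(1.3333, 0.2857)

Iteration 1:
  p = (3 - (-1)·1.0000) / (3) = 1.3333
  q = (2 - (3)·1.3333) / (-7) = 0.2857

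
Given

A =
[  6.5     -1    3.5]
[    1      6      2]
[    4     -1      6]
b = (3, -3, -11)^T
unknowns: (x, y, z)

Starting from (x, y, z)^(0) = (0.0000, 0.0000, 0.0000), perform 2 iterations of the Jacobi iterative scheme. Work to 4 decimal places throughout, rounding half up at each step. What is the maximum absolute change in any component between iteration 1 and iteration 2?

Iteration 1:
  x = (3 - (-1)·0.0000 - (3.5)·0.0000) / (6.5) = 0.4615
  y = (-3 - (1)·0.0000 - (2)·0.0000) / (6) = -0.5000
  z = (-11 - (4)·0.0000 - (-1)·0.0000) / (6) = -1.8333
Iteration 2:
  x = (3 - (-1)·-0.5000 - (3.5)·-1.8333) / (6.5) = 1.3718
  y = (-3 - (1)·0.4615 - (2)·-1.8333) / (6) = 0.0342
  z = (-11 - (4)·0.4615 - (-1)·-0.5000) / (6) = -2.2243
Change: (0.9103, 0.5342, -0.3910) → max |·| = 0.9103

0.9103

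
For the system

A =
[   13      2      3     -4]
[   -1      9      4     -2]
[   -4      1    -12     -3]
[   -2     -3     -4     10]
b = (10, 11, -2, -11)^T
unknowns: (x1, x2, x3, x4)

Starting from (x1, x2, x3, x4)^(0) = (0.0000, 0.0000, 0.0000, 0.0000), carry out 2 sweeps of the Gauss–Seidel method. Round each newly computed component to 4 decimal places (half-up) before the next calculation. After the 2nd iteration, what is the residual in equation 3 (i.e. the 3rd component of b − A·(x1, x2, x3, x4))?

-0.0827

Iteration 1:
  x1 = (10 - (2)·0.0000 - (3)·0.0000 - (-4)·0.0000) / (13) = 0.7692
  x2 = (11 - (-1)·0.7692 - (4)·0.0000 - (-2)·0.0000) / (9) = 1.3077
  x3 = (-2 - (-4)·0.7692 - (1)·1.3077 - (-3)·0.0000) / (-12) = 0.0192
  x4 = (-11 - (-2)·0.7692 - (-3)·1.3077 - (-4)·0.0192) / (10) = -0.5462
Iteration 2:
  x1 = (10 - (2)·1.3077 - (3)·0.0192 - (-4)·-0.5462) / (13) = 0.3956
  x2 = (11 - (-1)·0.3956 - (4)·0.0192 - (-2)·-0.5462) / (9) = 1.1363
  x3 = (-2 - (-4)·0.3956 - (1)·1.1363 - (-3)·-0.5462) / (-12) = 0.2660
  x4 = (-11 - (-2)·0.3956 - (-3)·1.1363 - (-4)·0.2660) / (10) = -0.5736
Residual b − A·x = (-0.5078, -1.0423, -0.0827, 0.0001)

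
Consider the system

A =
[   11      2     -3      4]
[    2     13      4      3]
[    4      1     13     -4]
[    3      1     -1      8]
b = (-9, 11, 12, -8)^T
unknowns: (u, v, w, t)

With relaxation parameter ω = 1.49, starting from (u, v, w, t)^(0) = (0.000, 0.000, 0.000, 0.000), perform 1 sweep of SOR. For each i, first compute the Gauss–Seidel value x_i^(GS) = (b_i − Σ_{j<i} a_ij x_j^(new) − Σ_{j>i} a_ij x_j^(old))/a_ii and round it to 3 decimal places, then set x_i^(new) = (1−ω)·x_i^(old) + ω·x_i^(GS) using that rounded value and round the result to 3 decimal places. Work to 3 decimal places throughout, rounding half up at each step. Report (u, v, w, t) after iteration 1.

Iteration 1:
  u: GS value = (-9 - (2)·0.000 - (-3)·0.000 - (4)·0.000) / (11) = -0.818;  u ← (1−ω)·0.000 + ω·-0.818 = -1.219
  v: GS value = (11 - (2)·-1.219 - (4)·0.000 - (3)·0.000) / (13) = 1.034;  v ← (1−ω)·0.000 + ω·1.034 = 1.541
  w: GS value = (12 - (4)·-1.219 - (1)·1.541 - (-4)·0.000) / (13) = 1.180;  w ← (1−ω)·0.000 + ω·1.180 = 1.758
  t: GS value = (-8 - (3)·-1.219 - (1)·1.541 - (-1)·1.758) / (8) = -0.516;  t ← (1−ω)·0.000 + ω·-0.516 = -0.769

(-1.219, 1.541, 1.758, -0.769)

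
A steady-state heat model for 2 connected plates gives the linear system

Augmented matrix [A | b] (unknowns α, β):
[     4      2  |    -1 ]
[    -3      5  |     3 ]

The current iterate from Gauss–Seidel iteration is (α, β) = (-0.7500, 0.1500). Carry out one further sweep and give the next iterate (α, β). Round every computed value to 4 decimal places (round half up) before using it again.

One sweep:
  α = (-1 - (2)·0.1500) / (4) = -0.3250
  β = (3 - (-3)·-0.3250) / (5) = 0.4050

(-0.3250, 0.4050)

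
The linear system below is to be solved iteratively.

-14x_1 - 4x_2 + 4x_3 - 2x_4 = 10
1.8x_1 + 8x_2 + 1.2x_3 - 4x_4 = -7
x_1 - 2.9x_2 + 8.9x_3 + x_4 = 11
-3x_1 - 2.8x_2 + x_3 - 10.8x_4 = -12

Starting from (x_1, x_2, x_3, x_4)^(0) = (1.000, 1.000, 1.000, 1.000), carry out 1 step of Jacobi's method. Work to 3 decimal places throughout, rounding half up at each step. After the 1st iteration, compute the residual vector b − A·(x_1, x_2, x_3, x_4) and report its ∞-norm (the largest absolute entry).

Iteration 1:
  x_1 = (10 - (-4)·1.000 - (4)·1.000 - (-2)·1.000) / (-14) = -0.857
  x_2 = (-7 - (1.8)·1.000 - (1.2)·1.000 - (-4)·1.000) / (8) = -0.750
  x_3 = (11 - (1)·1.000 - (-2.9)·1.000 - (1)·1.000) / (8.9) = 1.337
  x_4 = (-12 - (-3)·1.000 - (-2.8)·1.000 - (1)·1.000) / (-10.8) = 0.667
Residual b − A·x = (-9.012, 1.606, -2.884, -10.804); ∞-norm = 10.804

10.804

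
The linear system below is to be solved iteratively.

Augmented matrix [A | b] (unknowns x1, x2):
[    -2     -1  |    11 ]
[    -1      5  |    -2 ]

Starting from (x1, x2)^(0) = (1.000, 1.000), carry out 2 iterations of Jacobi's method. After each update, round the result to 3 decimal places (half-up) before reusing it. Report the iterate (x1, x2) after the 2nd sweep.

(-5.400, -1.600)

Iteration 1:
  x1 = (11 - (-1)·1.000) / (-2) = -6.000
  x2 = (-2 - (-1)·1.000) / (5) = -0.200
Iteration 2:
  x1 = (11 - (-1)·-0.200) / (-2) = -5.400
  x2 = (-2 - (-1)·-6.000) / (5) = -1.600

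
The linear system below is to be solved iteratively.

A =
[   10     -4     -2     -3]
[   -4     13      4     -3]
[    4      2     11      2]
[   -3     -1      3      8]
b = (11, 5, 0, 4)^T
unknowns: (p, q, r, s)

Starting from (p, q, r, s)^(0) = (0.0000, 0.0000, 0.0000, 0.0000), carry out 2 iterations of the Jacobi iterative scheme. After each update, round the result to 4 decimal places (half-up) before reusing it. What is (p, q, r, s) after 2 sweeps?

Iteration 1:
  p = (11 - (-4)·0.0000 - (-2)·0.0000 - (-3)·0.0000) / (10) = 1.1000
  q = (5 - (-4)·0.0000 - (4)·0.0000 - (-3)·0.0000) / (13) = 0.3846
  r = (0 - (4)·0.0000 - (2)·0.0000 - (2)·0.0000) / (11) = 0.0000
  s = (4 - (-3)·0.0000 - (-1)·0.0000 - (3)·0.0000) / (8) = 0.5000
Iteration 2:
  p = (11 - (-4)·0.3846 - (-2)·0.0000 - (-3)·0.5000) / (10) = 1.4038
  q = (5 - (-4)·1.1000 - (4)·0.0000 - (-3)·0.5000) / (13) = 0.8385
  r = (0 - (4)·1.1000 - (2)·0.3846 - (2)·0.5000) / (11) = -0.5608
  s = (4 - (-3)·1.1000 - (-1)·0.3846 - (3)·0.0000) / (8) = 0.9606

(1.4038, 0.8385, -0.5608, 0.9606)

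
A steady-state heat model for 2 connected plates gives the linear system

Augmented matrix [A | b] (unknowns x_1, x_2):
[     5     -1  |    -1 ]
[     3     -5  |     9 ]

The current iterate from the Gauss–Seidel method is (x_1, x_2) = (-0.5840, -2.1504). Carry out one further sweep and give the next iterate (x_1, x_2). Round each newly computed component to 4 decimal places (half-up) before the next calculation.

One sweep:
  x_1 = (-1 - (-1)·-2.1504) / (5) = -0.6301
  x_2 = (9 - (3)·-0.6301) / (-5) = -2.1781

(-0.6301, -2.1781)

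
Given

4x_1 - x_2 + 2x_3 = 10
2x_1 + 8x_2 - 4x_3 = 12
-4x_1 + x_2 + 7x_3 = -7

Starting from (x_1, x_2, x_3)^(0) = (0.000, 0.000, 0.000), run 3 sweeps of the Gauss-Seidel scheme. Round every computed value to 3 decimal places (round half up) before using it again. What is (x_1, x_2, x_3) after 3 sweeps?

(2.591, 1.014, 0.336)

Iteration 1:
  x_1 = (10 - (-1)·0.000 - (2)·0.000) / (4) = 2.500
  x_2 = (12 - (2)·2.500 - (-4)·0.000) / (8) = 0.875
  x_3 = (-7 - (-4)·2.500 - (1)·0.875) / (7) = 0.304
Iteration 2:
  x_1 = (10 - (-1)·0.875 - (2)·0.304) / (4) = 2.567
  x_2 = (12 - (2)·2.567 - (-4)·0.304) / (8) = 1.010
  x_3 = (-7 - (-4)·2.567 - (1)·1.010) / (7) = 0.323
Iteration 3:
  x_1 = (10 - (-1)·1.010 - (2)·0.323) / (4) = 2.591
  x_2 = (12 - (2)·2.591 - (-4)·0.323) / (8) = 1.014
  x_3 = (-7 - (-4)·2.591 - (1)·1.014) / (7) = 0.336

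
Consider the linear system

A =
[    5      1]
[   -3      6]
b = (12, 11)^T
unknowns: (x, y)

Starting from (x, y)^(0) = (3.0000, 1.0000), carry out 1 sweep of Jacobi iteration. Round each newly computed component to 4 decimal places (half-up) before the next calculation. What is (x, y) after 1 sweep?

(2.2000, 3.3333)

Iteration 1:
  x = (12 - (1)·1.0000) / (5) = 2.2000
  y = (11 - (-3)·3.0000) / (6) = 3.3333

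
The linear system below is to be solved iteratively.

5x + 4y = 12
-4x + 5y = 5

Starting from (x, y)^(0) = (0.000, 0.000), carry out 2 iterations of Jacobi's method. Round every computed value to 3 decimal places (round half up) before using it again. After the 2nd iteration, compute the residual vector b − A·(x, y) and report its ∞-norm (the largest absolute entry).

Iteration 1:
  x = (12 - (4)·0.000) / (5) = 2.400
  y = (5 - (-4)·0.000) / (5) = 1.000
Iteration 2:
  x = (12 - (4)·1.000) / (5) = 1.600
  y = (5 - (-4)·2.400) / (5) = 2.920
Residual b − A·x = (-7.680, -3.200); ∞-norm = 7.680

7.680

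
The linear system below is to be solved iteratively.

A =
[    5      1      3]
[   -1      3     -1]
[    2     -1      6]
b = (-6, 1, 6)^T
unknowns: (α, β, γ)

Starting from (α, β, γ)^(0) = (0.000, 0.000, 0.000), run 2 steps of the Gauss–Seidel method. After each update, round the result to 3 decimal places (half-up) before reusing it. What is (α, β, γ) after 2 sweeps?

(-2.020, 0.123, 1.694)

Iteration 1:
  α = (-6 - (1)·0.000 - (3)·0.000) / (5) = -1.200
  β = (1 - (-1)·-1.200 - (-1)·0.000) / (3) = -0.067
  γ = (6 - (2)·-1.200 - (-1)·-0.067) / (6) = 1.389
Iteration 2:
  α = (-6 - (1)·-0.067 - (3)·1.389) / (5) = -2.020
  β = (1 - (-1)·-2.020 - (-1)·1.389) / (3) = 0.123
  γ = (6 - (2)·-2.020 - (-1)·0.123) / (6) = 1.694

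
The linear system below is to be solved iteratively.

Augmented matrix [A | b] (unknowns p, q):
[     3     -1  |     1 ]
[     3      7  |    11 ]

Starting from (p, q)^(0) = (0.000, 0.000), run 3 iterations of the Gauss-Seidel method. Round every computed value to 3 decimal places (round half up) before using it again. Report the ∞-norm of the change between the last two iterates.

0.069

Iteration 1:
  p = (1 - (-1)·0.000) / (3) = 0.333
  q = (11 - (3)·0.333) / (7) = 1.429
Iteration 2:
  p = (1 - (-1)·1.429) / (3) = 0.810
  q = (11 - (3)·0.810) / (7) = 1.224
Iteration 3:
  p = (1 - (-1)·1.224) / (3) = 0.741
  q = (11 - (3)·0.741) / (7) = 1.254
Change: (-0.069, 0.030) → max |·| = 0.069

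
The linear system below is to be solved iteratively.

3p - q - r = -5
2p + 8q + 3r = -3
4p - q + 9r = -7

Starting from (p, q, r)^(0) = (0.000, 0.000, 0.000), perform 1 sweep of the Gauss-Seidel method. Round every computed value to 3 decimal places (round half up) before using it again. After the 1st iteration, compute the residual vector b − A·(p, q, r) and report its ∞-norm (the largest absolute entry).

0.094

Iteration 1:
  p = (-5 - (-1)·0.000 - (-1)·0.000) / (3) = -1.667
  q = (-3 - (2)·-1.667 - (3)·0.000) / (8) = 0.042
  r = (-7 - (4)·-1.667 - (-1)·0.042) / (9) = -0.032
Residual b − A·x = (0.011, 0.094, -0.002); ∞-norm = 0.094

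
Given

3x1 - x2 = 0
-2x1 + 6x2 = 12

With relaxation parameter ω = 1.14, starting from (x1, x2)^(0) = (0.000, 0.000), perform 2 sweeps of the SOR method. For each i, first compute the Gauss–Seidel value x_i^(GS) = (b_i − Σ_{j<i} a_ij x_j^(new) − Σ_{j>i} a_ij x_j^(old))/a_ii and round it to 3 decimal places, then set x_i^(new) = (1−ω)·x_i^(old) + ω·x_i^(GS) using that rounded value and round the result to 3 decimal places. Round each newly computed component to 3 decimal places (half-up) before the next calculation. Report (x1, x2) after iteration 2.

(0.866, 2.290)

Iteration 1:
  x1: GS value = (0 - (-1)·0.000) / (3) = 0.000;  x1 ← (1−ω)·0.000 + ω·0.000 = 0.000
  x2: GS value = (12 - (-2)·0.000) / (6) = 2.000;  x2 ← (1−ω)·0.000 + ω·2.000 = 2.280
Iteration 2:
  x1: GS value = (0 - (-1)·2.280) / (3) = 0.760;  x1 ← (1−ω)·0.000 + ω·0.760 = 0.866
  x2: GS value = (12 - (-2)·0.866) / (6) = 2.289;  x2 ← (1−ω)·2.280 + ω·2.289 = 2.290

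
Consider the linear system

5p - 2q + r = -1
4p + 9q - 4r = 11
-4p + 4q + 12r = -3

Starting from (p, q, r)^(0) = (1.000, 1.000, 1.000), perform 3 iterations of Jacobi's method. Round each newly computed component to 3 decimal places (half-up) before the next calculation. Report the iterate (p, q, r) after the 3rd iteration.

(0.376, 0.780, -0.507)

Iteration 1:
  p = (-1 - (-2)·1.000 - (1)·1.000) / (5) = 0.000
  q = (11 - (4)·1.000 - (-4)·1.000) / (9) = 1.222
  r = (-3 - (-4)·1.000 - (4)·1.000) / (12) = -0.250
Iteration 2:
  p = (-1 - (-2)·1.222 - (1)·-0.250) / (5) = 0.339
  q = (11 - (4)·0.000 - (-4)·-0.250) / (9) = 1.111
  r = (-3 - (-4)·0.000 - (4)·1.222) / (12) = -0.657
Iteration 3:
  p = (-1 - (-2)·1.111 - (1)·-0.657) / (5) = 0.376
  q = (11 - (4)·0.339 - (-4)·-0.657) / (9) = 0.780
  r = (-3 - (-4)·0.339 - (4)·1.111) / (12) = -0.507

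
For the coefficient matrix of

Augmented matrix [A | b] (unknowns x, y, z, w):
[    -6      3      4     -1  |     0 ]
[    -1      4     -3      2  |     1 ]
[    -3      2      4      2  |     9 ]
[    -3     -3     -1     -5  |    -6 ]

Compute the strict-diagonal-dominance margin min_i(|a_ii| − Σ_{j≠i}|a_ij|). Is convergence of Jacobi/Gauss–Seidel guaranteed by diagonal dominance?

-3

row 1: |-6| − (3+4+1) = -2
row 2: |4| − (1+3+2) = -2
row 3: |4| − (3+2+2) = -3
row 4: |-5| − (3+3+1) = -2
minimum over rows = -3 → not strictly diagonally dominant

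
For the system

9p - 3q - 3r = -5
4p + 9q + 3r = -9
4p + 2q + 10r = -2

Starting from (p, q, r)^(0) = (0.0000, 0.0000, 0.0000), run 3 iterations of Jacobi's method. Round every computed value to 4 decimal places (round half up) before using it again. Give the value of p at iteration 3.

-0.7103

Iteration 1:
  p = (-5 - (-3)·0.0000 - (-3)·0.0000) / (9) = -0.5556
  q = (-9 - (4)·0.0000 - (3)·0.0000) / (9) = -1.0000
  r = (-2 - (4)·0.0000 - (2)·0.0000) / (10) = -0.2000
Iteration 2:
  p = (-5 - (-3)·-1.0000 - (-3)·-0.2000) / (9) = -0.9556
  q = (-9 - (4)·-0.5556 - (3)·-0.2000) / (9) = -0.6864
  r = (-2 - (4)·-0.5556 - (2)·-1.0000) / (10) = 0.2222
Iteration 3:
  p = (-5 - (-3)·-0.6864 - (-3)·0.2222) / (9) = -0.7103
  q = (-9 - (4)·-0.9556 - (3)·0.2222) / (9) = -0.6494
  r = (-2 - (4)·-0.9556 - (2)·-0.6864) / (10) = 0.3195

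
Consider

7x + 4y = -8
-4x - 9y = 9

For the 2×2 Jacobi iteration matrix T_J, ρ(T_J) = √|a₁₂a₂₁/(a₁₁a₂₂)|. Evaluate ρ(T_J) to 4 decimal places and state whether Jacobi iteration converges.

a₁₂a₂₁/(a₁₁a₂₂) = (4)·(-4) / ((7)·(-9)) = 0.253968
ρ = √|0.253968| = √0.253968 = 0.5040
ρ < 1, so Jacobi converges

0.5040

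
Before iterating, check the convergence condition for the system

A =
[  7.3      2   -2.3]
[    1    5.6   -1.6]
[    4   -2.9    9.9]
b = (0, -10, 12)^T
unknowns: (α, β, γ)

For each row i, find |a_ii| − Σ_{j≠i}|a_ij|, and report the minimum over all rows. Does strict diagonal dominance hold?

row 1: |7.3| − (2+2.3) = 3
row 2: |5.6| − (1+1.6) = 3
row 3: |9.9| − (4+2.9) = 3
minimum over rows = 3 → strictly diagonally dominant (convergence guaranteed)

3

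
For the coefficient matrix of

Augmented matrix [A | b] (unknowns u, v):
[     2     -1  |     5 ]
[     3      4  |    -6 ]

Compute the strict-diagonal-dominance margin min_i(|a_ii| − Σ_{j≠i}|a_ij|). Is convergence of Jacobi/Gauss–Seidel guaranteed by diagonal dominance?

row 1: |2| − (1) = 1
row 2: |4| − (3) = 1
minimum over rows = 1 → strictly diagonally dominant (convergence guaranteed)

1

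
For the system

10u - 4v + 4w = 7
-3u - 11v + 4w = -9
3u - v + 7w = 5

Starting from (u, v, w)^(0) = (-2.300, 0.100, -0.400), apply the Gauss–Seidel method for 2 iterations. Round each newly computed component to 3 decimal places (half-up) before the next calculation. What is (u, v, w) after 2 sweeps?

(0.715, 0.765, 0.517)

Iteration 1:
  u = (7 - (-4)·0.100 - (4)·-0.400) / (10) = 0.900
  v = (-9 - (-3)·0.900 - (4)·-0.400) / (-11) = 0.427
  w = (5 - (3)·0.900 - (-1)·0.427) / (7) = 0.390
Iteration 2:
  u = (7 - (-4)·0.427 - (4)·0.390) / (10) = 0.715
  v = (-9 - (-3)·0.715 - (4)·0.390) / (-11) = 0.765
  w = (5 - (3)·0.715 - (-1)·0.765) / (7) = 0.517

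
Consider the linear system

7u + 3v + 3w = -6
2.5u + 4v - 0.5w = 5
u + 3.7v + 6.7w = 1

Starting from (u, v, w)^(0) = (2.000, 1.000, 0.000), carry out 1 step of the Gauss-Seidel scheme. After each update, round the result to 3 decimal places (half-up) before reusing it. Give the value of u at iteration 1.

-1.286

Iteration 1:
  u = (-6 - (3)·1.000 - (3)·0.000) / (7) = -1.286
  v = (5 - (2.5)·-1.286 - (-0.5)·0.000) / (4) = 2.054
  w = (1 - (1)·-1.286 - (3.7)·2.054) / (6.7) = -0.793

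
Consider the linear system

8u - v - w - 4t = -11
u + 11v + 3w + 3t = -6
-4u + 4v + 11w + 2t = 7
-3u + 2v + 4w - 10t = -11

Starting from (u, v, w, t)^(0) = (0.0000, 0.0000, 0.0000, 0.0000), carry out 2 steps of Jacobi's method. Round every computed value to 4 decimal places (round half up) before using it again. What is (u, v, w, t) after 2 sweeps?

Iteration 1:
  u = (-11 - (-1)·0.0000 - (-1)·0.0000 - (-4)·0.0000) / (8) = -1.3750
  v = (-6 - (1)·0.0000 - (3)·0.0000 - (3)·0.0000) / (11) = -0.5455
  w = (7 - (-4)·0.0000 - (4)·0.0000 - (2)·0.0000) / (11) = 0.6364
  t = (-11 - (-3)·0.0000 - (2)·0.0000 - (4)·0.0000) / (-10) = 1.1000
Iteration 2:
  u = (-11 - (-1)·-0.5455 - (-1)·0.6364 - (-4)·1.1000) / (8) = -0.8136
  v = (-6 - (1)·-1.3750 - (3)·0.6364 - (3)·1.1000) / (11) = -0.8940
  w = (7 - (-4)·-1.3750 - (4)·-0.5455 - (2)·1.1000) / (11) = 0.1347
  t = (-11 - (-3)·-1.3750 - (2)·-0.5455 - (4)·0.6364) / (-10) = 1.6580

(-0.8136, -0.8940, 0.1347, 1.6580)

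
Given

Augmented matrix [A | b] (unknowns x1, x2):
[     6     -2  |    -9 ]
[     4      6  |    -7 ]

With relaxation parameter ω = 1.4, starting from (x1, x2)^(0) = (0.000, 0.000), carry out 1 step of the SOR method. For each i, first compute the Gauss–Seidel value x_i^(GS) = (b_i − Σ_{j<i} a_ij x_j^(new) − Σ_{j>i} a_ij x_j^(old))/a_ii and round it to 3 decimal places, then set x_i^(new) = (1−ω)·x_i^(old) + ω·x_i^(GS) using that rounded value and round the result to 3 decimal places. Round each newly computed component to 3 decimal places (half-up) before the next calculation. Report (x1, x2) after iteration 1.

(-2.100, 0.326)

Iteration 1:
  x1: GS value = (-9 - (-2)·0.000) / (6) = -1.500;  x1 ← (1−ω)·0.000 + ω·-1.500 = -2.100
  x2: GS value = (-7 - (4)·-2.100) / (6) = 0.233;  x2 ← (1−ω)·0.000 + ω·0.233 = 0.326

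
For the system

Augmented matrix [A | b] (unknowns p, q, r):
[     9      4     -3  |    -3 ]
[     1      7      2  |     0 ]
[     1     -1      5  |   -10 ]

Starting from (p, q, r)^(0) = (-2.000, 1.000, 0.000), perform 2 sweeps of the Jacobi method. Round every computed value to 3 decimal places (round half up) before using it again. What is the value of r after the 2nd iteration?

-1.787

Iteration 1:
  p = (-3 - (4)·1.000 - (-3)·0.000) / (9) = -0.778
  q = (0 - (1)·-2.000 - (2)·0.000) / (7) = 0.286
  r = (-10 - (1)·-2.000 - (-1)·1.000) / (5) = -1.400
Iteration 2:
  p = (-3 - (4)·0.286 - (-3)·-1.400) / (9) = -0.927
  q = (0 - (1)·-0.778 - (2)·-1.400) / (7) = 0.511
  r = (-10 - (1)·-0.778 - (-1)·0.286) / (5) = -1.787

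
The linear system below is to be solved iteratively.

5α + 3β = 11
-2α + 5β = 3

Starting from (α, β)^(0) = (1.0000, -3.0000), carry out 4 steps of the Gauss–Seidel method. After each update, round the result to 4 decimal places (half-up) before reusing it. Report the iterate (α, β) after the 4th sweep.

Iteration 1:
  α = (11 - (3)·-3.0000) / (5) = 4.0000
  β = (3 - (-2)·4.0000) / (5) = 2.2000
Iteration 2:
  α = (11 - (3)·2.2000) / (5) = 0.8800
  β = (3 - (-2)·0.8800) / (5) = 0.9520
Iteration 3:
  α = (11 - (3)·0.9520) / (5) = 1.6288
  β = (3 - (-2)·1.6288) / (5) = 1.2515
Iteration 4:
  α = (11 - (3)·1.2515) / (5) = 1.4491
  β = (3 - (-2)·1.4491) / (5) = 1.1796

(1.4491, 1.1796)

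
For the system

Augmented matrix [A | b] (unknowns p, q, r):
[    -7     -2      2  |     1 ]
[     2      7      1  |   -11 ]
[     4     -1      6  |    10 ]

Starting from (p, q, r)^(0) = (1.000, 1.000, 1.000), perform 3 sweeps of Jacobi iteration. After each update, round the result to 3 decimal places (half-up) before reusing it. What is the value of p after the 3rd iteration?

0.750

Iteration 1:
  p = (1 - (-2)·1.000 - (2)·1.000) / (-7) = -0.143
  q = (-11 - (2)·1.000 - (1)·1.000) / (7) = -2.000
  r = (10 - (4)·1.000 - (-1)·1.000) / (6) = 1.167
Iteration 2:
  p = (1 - (-2)·-2.000 - (2)·1.167) / (-7) = 0.762
  q = (-11 - (2)·-0.143 - (1)·1.167) / (7) = -1.697
  r = (10 - (4)·-0.143 - (-1)·-2.000) / (6) = 1.429
Iteration 3:
  p = (1 - (-2)·-1.697 - (2)·1.429) / (-7) = 0.750
  q = (-11 - (2)·0.762 - (1)·1.429) / (7) = -1.993
  r = (10 - (4)·0.762 - (-1)·-1.697) / (6) = 0.876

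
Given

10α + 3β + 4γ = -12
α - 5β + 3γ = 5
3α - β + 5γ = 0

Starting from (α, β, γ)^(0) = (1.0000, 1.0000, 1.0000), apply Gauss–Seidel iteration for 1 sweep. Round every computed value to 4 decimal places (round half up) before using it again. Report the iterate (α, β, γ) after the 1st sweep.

(-1.9000, -0.7800, 0.9840)

Iteration 1:
  α = (-12 - (3)·1.0000 - (4)·1.0000) / (10) = -1.9000
  β = (5 - (1)·-1.9000 - (3)·1.0000) / (-5) = -0.7800
  γ = (0 - (3)·-1.9000 - (-1)·-0.7800) / (5) = 0.9840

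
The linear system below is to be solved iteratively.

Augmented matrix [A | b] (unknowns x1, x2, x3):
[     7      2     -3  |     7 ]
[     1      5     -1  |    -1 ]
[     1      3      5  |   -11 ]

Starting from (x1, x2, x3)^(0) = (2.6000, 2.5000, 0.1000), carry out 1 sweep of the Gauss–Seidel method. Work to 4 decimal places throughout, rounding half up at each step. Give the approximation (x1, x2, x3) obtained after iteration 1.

(0.3286, -0.2457, -2.1183)

Iteration 1:
  x1 = (7 - (2)·2.5000 - (-3)·0.1000) / (7) = 0.3286
  x2 = (-1 - (1)·0.3286 - (-1)·0.1000) / (5) = -0.2457
  x3 = (-11 - (1)·0.3286 - (3)·-0.2457) / (5) = -2.1183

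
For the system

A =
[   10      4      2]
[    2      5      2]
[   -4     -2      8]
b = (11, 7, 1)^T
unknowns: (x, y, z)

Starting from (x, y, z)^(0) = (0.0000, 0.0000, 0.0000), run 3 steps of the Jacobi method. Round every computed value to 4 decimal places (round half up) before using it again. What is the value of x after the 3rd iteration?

Iteration 1:
  x = (11 - (4)·0.0000 - (2)·0.0000) / (10) = 1.1000
  y = (7 - (2)·0.0000 - (2)·0.0000) / (5) = 1.4000
  z = (1 - (-4)·0.0000 - (-2)·0.0000) / (8) = 0.1250
Iteration 2:
  x = (11 - (4)·1.4000 - (2)·0.1250) / (10) = 0.5150
  y = (7 - (2)·1.1000 - (2)·0.1250) / (5) = 0.9100
  z = (1 - (-4)·1.1000 - (-2)·1.4000) / (8) = 1.0250
Iteration 3:
  x = (11 - (4)·0.9100 - (2)·1.0250) / (10) = 0.5310
  y = (7 - (2)·0.5150 - (2)·1.0250) / (5) = 0.7840
  z = (1 - (-4)·0.5150 - (-2)·0.9100) / (8) = 0.6100

0.5310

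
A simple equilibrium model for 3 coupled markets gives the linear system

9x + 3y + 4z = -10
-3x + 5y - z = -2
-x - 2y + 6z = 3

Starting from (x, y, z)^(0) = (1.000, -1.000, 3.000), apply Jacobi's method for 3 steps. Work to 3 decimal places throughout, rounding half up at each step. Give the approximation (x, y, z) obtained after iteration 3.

Iteration 1:
  x = (-10 - (3)·-1.000 - (4)·3.000) / (9) = -2.111
  y = (-2 - (-3)·1.000 - (-1)·3.000) / (5) = 0.800
  z = (3 - (-1)·1.000 - (-2)·-1.000) / (6) = 0.333
Iteration 2:
  x = (-10 - (3)·0.800 - (4)·0.333) / (9) = -1.526
  y = (-2 - (-3)·-2.111 - (-1)·0.333) / (5) = -1.600
  z = (3 - (-1)·-2.111 - (-2)·0.800) / (6) = 0.415
Iteration 3:
  x = (-10 - (3)·-1.600 - (4)·0.415) / (9) = -0.762
  y = (-2 - (-3)·-1.526 - (-1)·0.415) / (5) = -1.233
  z = (3 - (-1)·-1.526 - (-2)·-1.600) / (6) = -0.288

(-0.762, -1.233, -0.288)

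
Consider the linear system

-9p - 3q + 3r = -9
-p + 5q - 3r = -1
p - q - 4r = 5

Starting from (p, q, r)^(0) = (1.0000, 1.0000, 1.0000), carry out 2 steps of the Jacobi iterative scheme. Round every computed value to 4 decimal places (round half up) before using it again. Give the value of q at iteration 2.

Iteration 1:
  p = (-9 - (-3)·1.0000 - (3)·1.0000) / (-9) = 1.0000
  q = (-1 - (-1)·1.0000 - (-3)·1.0000) / (5) = 0.6000
  r = (5 - (1)·1.0000 - (-1)·1.0000) / (-4) = -1.2500
Iteration 2:
  p = (-9 - (-3)·0.6000 - (3)·-1.2500) / (-9) = 0.3833
  q = (-1 - (-1)·1.0000 - (-3)·-1.2500) / (5) = -0.7500
  r = (5 - (1)·1.0000 - (-1)·0.6000) / (-4) = -1.1500

-0.7500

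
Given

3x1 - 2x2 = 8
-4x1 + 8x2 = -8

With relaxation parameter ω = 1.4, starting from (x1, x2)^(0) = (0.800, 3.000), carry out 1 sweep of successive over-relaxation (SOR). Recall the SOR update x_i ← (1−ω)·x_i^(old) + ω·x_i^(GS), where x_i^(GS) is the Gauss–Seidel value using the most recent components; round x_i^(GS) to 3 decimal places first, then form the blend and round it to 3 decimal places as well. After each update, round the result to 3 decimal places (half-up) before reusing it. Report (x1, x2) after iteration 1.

(6.214, 1.750)

Iteration 1:
  x1: GS value = (8 - (-2)·3.000) / (3) = 4.667;  x1 ← (1−ω)·0.800 + ω·4.667 = 6.214
  x2: GS value = (-8 - (-4)·6.214) / (8) = 2.107;  x2 ← (1−ω)·3.000 + ω·2.107 = 1.750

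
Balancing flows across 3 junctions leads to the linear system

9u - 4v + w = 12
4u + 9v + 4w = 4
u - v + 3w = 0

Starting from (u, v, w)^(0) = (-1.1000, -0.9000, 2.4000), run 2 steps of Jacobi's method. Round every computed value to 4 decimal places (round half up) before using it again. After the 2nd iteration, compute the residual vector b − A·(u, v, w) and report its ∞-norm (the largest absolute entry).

Iteration 1:
  u = (12 - (-4)·-0.9000 - (1)·2.4000) / (9) = 0.6667
  v = (4 - (4)·-1.1000 - (4)·2.4000) / (9) = -0.1333
  w = (0 - (1)·-1.1000 - (-1)·-0.9000) / (3) = 0.0667
Iteration 2:
  u = (12 - (-4)·-0.1333 - (1)·0.0667) / (9) = 1.2667
  v = (4 - (4)·0.6667 - (4)·0.0667) / (9) = 0.1185
  w = (0 - (1)·0.6667 - (-1)·-0.1333) / (3) = -0.2667
Residual b − A·x = (1.3404, -1.0665, -0.3481); ∞-norm = 1.3404

1.3404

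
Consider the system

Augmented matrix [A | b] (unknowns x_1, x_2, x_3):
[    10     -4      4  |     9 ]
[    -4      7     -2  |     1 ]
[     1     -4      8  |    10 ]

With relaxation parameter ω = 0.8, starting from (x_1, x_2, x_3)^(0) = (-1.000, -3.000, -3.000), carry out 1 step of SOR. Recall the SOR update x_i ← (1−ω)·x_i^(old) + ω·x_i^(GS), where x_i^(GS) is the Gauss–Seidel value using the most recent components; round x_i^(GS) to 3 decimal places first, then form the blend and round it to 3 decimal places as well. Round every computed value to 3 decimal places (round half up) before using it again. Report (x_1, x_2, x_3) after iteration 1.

(0.520, -0.934, -0.026)

Iteration 1:
  x_1: GS value = (9 - (-4)·-3.000 - (4)·-3.000) / (10) = 0.900;  x_1 ← (1−ω)·-1.000 + ω·0.900 = 0.520
  x_2: GS value = (1 - (-4)·0.520 - (-2)·-3.000) / (7) = -0.417;  x_2 ← (1−ω)·-3.000 + ω·-0.417 = -0.934
  x_3: GS value = (10 - (1)·0.520 - (-4)·-0.934) / (8) = 0.718;  x_3 ← (1−ω)·-3.000 + ω·0.718 = -0.026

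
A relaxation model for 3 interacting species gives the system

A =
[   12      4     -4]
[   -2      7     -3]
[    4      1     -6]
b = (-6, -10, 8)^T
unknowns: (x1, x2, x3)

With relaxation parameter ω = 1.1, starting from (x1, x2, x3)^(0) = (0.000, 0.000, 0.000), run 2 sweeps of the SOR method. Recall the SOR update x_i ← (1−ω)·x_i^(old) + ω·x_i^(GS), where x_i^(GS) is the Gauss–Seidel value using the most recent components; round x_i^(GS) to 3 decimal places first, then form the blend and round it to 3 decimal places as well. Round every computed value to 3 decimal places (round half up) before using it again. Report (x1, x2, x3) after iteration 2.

Iteration 1:
  x1: GS value = (-6 - (4)·0.000 - (-4)·0.000) / (12) = -0.500;  x1 ← (1−ω)·0.000 + ω·-0.500 = -0.550
  x2: GS value = (-10 - (-2)·-0.550 - (-3)·0.000) / (7) = -1.586;  x2 ← (1−ω)·0.000 + ω·-1.586 = -1.745
  x3: GS value = (8 - (4)·-0.550 - (1)·-1.745) / (-6) = -1.991;  x3 ← (1−ω)·0.000 + ω·-1.991 = -2.190
Iteration 2:
  x1: GS value = (-6 - (4)·-1.745 - (-4)·-2.190) / (12) = -0.648;  x1 ← (1−ω)·-0.550 + ω·-0.648 = -0.658
  x2: GS value = (-10 - (-2)·-0.658 - (-3)·-2.190) / (7) = -2.555;  x2 ← (1−ω)·-1.745 + ω·-2.555 = -2.636
  x3: GS value = (8 - (4)·-0.658 - (1)·-2.636) / (-6) = -2.211;  x3 ← (1−ω)·-2.190 + ω·-2.211 = -2.213

(-0.658, -2.636, -2.213)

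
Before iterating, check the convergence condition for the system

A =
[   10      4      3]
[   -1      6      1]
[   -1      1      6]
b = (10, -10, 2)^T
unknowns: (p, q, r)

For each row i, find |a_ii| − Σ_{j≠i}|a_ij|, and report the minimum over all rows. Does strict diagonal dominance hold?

row 1: |10| − (4+3) = 3
row 2: |6| − (1+1) = 4
row 3: |6| − (1+1) = 4
minimum over rows = 3 → strictly diagonally dominant (convergence guaranteed)

3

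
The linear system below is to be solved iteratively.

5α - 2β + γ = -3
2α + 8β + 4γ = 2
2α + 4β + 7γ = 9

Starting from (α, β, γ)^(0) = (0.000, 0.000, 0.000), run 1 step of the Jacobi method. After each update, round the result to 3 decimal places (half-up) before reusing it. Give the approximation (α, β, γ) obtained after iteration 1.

Iteration 1:
  α = (-3 - (-2)·0.000 - (1)·0.000) / (5) = -0.600
  β = (2 - (2)·0.000 - (4)·0.000) / (8) = 0.250
  γ = (9 - (2)·0.000 - (4)·0.000) / (7) = 1.286

(-0.600, 0.250, 1.286)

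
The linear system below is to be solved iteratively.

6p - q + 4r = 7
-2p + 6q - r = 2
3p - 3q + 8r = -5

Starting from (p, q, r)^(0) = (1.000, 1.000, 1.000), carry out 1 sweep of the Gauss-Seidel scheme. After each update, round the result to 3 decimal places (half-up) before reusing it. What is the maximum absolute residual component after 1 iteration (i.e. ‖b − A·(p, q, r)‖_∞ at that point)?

Iteration 1:
  p = (7 - (-1)·1.000 - (4)·1.000) / (6) = 0.667
  q = (2 - (-2)·0.667 - (-1)·1.000) / (6) = 0.722
  r = (-5 - (3)·0.667 - (-3)·0.722) / (8) = -0.604
Residual b − A·x = (6.136, -1.602, -0.003); ∞-norm = 6.136

6.136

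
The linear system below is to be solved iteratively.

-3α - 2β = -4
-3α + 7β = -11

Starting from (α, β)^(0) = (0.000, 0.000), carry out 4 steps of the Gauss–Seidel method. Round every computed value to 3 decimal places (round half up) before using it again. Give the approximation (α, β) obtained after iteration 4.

Iteration 1:
  α = (-4 - (-2)·0.000) / (-3) = 1.333
  β = (-11 - (-3)·1.333) / (7) = -1.000
Iteration 2:
  α = (-4 - (-2)·-1.000) / (-3) = 2.000
  β = (-11 - (-3)·2.000) / (7) = -0.714
Iteration 3:
  α = (-4 - (-2)·-0.714) / (-3) = 1.809
  β = (-11 - (-3)·1.809) / (7) = -0.796
Iteration 4:
  α = (-4 - (-2)·-0.796) / (-3) = 1.864
  β = (-11 - (-3)·1.864) / (7) = -0.773

(1.864, -0.773)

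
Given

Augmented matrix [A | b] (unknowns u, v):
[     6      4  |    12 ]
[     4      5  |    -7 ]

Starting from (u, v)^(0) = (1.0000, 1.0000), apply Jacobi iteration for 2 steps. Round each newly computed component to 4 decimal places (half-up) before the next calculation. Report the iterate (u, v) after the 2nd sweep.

Iteration 1:
  u = (12 - (4)·1.0000) / (6) = 1.3333
  v = (-7 - (4)·1.0000) / (5) = -2.2000
Iteration 2:
  u = (12 - (4)·-2.2000) / (6) = 3.4667
  v = (-7 - (4)·1.3333) / (5) = -2.4666

(3.4667, -2.4666)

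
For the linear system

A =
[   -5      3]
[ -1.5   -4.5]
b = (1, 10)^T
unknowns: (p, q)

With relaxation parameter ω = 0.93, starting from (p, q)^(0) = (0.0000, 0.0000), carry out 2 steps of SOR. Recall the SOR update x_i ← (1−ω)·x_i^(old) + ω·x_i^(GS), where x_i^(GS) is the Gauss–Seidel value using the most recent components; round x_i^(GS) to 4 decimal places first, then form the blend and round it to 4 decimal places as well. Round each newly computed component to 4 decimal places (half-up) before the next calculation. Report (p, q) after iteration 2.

Iteration 1:
  p: GS value = (1 - (3)·0.0000) / (-5) = -0.2000;  p ← (1−ω)·0.0000 + ω·-0.2000 = -0.1860
  q: GS value = (10 - (-1.5)·-0.1860) / (-4.5) = -2.1602;  q ← (1−ω)·0.0000 + ω·-2.1602 = -2.0090
Iteration 2:
  p: GS value = (1 - (3)·-2.0090) / (-5) = -1.4054;  p ← (1−ω)·-0.1860 + ω·-1.4054 = -1.3200
  q: GS value = (10 - (-1.5)·-1.3200) / (-4.5) = -1.7822;  q ← (1−ω)·-2.0090 + ω·-1.7822 = -1.7981

(-1.3200, -1.7981)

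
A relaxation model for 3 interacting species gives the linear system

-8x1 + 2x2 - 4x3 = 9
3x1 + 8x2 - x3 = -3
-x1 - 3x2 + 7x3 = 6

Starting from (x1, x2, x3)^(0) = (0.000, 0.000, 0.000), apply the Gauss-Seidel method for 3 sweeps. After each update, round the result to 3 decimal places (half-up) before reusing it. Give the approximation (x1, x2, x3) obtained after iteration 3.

Iteration 1:
  x1 = (9 - (2)·0.000 - (-4)·0.000) / (-8) = -1.125
  x2 = (-3 - (3)·-1.125 - (-1)·0.000) / (8) = 0.047
  x3 = (6 - (-1)·-1.125 - (-3)·0.047) / (7) = 0.717
Iteration 2:
  x1 = (9 - (2)·0.047 - (-4)·0.717) / (-8) = -1.472
  x2 = (-3 - (3)·-1.472 - (-1)·0.717) / (8) = 0.267
  x3 = (6 - (-1)·-1.472 - (-3)·0.267) / (7) = 0.761
Iteration 3:
  x1 = (9 - (2)·0.267 - (-4)·0.761) / (-8) = -1.439
  x2 = (-3 - (3)·-1.439 - (-1)·0.761) / (8) = 0.260
  x3 = (6 - (-1)·-1.439 - (-3)·0.260) / (7) = 0.763

(-1.439, 0.260, 0.763)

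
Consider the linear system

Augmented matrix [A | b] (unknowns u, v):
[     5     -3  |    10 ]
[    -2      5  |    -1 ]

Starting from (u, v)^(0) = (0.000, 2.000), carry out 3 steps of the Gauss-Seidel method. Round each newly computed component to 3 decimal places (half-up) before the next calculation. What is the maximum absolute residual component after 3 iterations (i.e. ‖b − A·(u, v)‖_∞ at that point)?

0.157

Iteration 1:
  u = (10 - (-3)·2.000) / (5) = 3.200
  v = (-1 - (-2)·3.200) / (5) = 1.080
Iteration 2:
  u = (10 - (-3)·1.080) / (5) = 2.648
  v = (-1 - (-2)·2.648) / (5) = 0.859
Iteration 3:
  u = (10 - (-3)·0.859) / (5) = 2.515
  v = (-1 - (-2)·2.515) / (5) = 0.806
Residual b − A·x = (-0.157, 0.000); ∞-norm = 0.157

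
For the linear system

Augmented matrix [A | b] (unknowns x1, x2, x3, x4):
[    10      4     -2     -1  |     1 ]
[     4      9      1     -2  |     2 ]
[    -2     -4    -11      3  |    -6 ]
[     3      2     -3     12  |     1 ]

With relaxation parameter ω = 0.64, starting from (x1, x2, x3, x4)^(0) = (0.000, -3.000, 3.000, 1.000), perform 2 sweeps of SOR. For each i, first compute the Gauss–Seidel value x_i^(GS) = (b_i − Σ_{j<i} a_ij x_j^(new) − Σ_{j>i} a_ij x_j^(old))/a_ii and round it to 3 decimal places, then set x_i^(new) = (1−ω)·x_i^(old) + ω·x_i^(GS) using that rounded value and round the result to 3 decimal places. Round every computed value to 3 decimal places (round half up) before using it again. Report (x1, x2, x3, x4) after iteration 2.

(1.144, -0.713, 1.132, 0.357)

Iteration 1:
  x1: GS value = (1 - (4)·-3.000 - (-2)·3.000 - (-1)·1.000) / (10) = 2.000;  x1 ← (1−ω)·0.000 + ω·2.000 = 1.280
  x2: GS value = (2 - (4)·1.280 - (1)·3.000 - (-2)·1.000) / (9) = -0.458;  x2 ← (1−ω)·-3.000 + ω·-0.458 = -1.373
  x3: GS value = (-6 - (-2)·1.280 - (-4)·-1.373 - (3)·1.000) / (-11) = 1.085;  x3 ← (1−ω)·3.000 + ω·1.085 = 1.774
  x4: GS value = (1 - (3)·1.280 - (2)·-1.373 - (-3)·1.774) / (12) = 0.436;  x4 ← (1−ω)·1.000 + ω·0.436 = 0.639
Iteration 2:
  x1: GS value = (1 - (4)·-1.373 - (-2)·1.774 - (-1)·0.639) / (10) = 1.068;  x1 ← (1−ω)·1.280 + ω·1.068 = 1.144
  x2: GS value = (2 - (4)·1.144 - (1)·1.774 - (-2)·0.639) / (9) = -0.341;  x2 ← (1−ω)·-1.373 + ω·-0.341 = -0.713
  x3: GS value = (-6 - (-2)·1.144 - (-4)·-0.713 - (3)·0.639) / (-11) = 0.771;  x3 ← (1−ω)·1.774 + ω·0.771 = 1.132
  x4: GS value = (1 - (3)·1.144 - (2)·-0.713 - (-3)·1.132) / (12) = 0.199;  x4 ← (1−ω)·0.639 + ω·0.199 = 0.357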